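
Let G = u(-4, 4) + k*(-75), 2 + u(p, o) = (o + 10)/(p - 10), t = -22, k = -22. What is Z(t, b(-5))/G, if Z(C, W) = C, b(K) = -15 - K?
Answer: -22/1647 ≈ -0.013358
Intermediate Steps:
u(p, o) = -2 + (10 + o)/(-10 + p) (u(p, o) = -2 + (o + 10)/(p - 10) = -2 + (10 + o)/(-10 + p))
G = 1647 (G = (30 + 4 - 2*(-4))/(-10 - 4) - 22*(-75) = (30 + 4 + 8)/(-14) + 1650 = -1/14*42 + 1650 = -3 + 1650 = 1647)
Z(t, b(-5))/G = -22/1647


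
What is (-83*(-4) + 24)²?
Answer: 126736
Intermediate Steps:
(-83*(-4) + 24)² = (332 + 24)² = 356² = 126736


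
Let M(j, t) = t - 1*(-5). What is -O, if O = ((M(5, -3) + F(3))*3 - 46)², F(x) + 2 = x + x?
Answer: -784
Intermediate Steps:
F(x) = -2 + 2*x (F(x) = -2 + (x + x) = -2 + 2*x)
M(j, t) = 5 + t (M(j, t) = t + 5 = 5 + t)
O = 784 (O = (((5 - 3) + (-2 + 2*3))*3 - 46)² = ((2 + (-2 + 6))*3 - 46)² = ((2 + 4)*3 - 46)² = (6*3 - 46)² = (18 - 46)² = (-28)² = 784)
-O = -1*784 = -784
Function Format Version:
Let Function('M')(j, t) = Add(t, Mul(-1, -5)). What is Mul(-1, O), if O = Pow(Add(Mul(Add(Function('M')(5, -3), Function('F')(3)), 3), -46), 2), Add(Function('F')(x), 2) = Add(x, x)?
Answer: -784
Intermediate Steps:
Function('F')(x) = Add(-2, Mul(2, x)) (Function('F')(x) = Add(-2, Add(x, x)) = Add(-2, Mul(2, x)))
Function('M')(j, t) = Add(5, t) (Function('M')(j, t) = Add(t, 5) = Add(5, t))
O = 784 (O = Pow(Add(Mul(Add(Add(5, -3), Add(-2, Mul(2, 3))), 3), -46), 2) = Pow(Add(Mul(Add(2, Add(-2, 6)), 3), -46), 2) = Pow(Add(Mul(Add(2, 4), 3), -46), 2) = Pow(Add(Mul(6, 3), -46), 2) = Pow(Add(18, -46), 2) = Pow(-28, 2) = 784)
Mul(-1, O) = Mul(-1, 784) = -784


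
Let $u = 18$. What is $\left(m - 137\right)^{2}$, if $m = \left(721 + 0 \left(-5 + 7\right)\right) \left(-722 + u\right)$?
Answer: $257780613841$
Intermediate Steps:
$m = -507584$ ($m = \left(721 + 0 \left(-5 + 7\right)\right) \left(-722 + 18\right) = \left(721 + 0 \cdot 2\right) \left(-704\right) = \left(721 + 0\right) \left(-704\right) = 721 \left(-704\right) = -507584$)
$\left(m - 137\right)^{2} = \left(-507584 - 137\right)^{2} = \left(-507721\right)^{2} = 257780613841$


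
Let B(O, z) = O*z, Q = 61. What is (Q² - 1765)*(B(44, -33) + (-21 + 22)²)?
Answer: -2838156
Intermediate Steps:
(Q² - 1765)*(B(44, -33) + (-21 + 22)²) = (61² - 1765)*(44*(-33) + (-21 + 22)²) = (3721 - 1765)*(-1452 + 1²) = 1956*(-1452 + 1) = 1956*(-1451) = -2838156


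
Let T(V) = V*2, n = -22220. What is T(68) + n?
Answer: -22084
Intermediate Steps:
T(V) = 2*V
T(68) + n = 2*68 - 22220 = 136 - 22220 = -22084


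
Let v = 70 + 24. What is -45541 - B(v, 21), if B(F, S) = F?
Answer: -45635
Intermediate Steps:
v = 94
-45541 - B(v, 21) = -45541 - 1*94 = -45541 - 94 = -45635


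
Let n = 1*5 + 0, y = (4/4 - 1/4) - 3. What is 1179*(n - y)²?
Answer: 991539/16 ≈ 61971.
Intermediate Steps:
y = -9/4 (y = (4*(¼) - 1*¼) - 3 = (1 - ¼) - 3 = ¾ - 3 = -9/4 ≈ -2.2500)
n = 5 (n = 5 + 0 = 5)
1179*(n - y)² = 1179*(5 - 1*(-9/4))² = 1179*(5 + 9/4)² = 1179*(29/4)² = 1179*(841/16) = 991539/16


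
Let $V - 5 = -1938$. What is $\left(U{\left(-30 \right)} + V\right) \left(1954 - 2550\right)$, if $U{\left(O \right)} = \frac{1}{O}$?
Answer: $\frac{17281318}{15} \approx 1.1521 \cdot 10^{6}$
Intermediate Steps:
$V = -1933$ ($V = 5 - 1938 = -1933$)
$\left(U{\left(-30 \right)} + V\right) \left(1954 - 2550\right) = \left(\frac{1}{-30} - 1933\right) \left(1954 - 2550\right) = \left(- \frac{1}{30} - 1933\right) \left(-596\right) = \left(- \frac{57991}{30}\right) \left(-596\right) = \frac{17281318}{15}$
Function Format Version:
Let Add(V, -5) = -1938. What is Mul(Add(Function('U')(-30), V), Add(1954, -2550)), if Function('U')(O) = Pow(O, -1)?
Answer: Rational(17281318, 15) ≈ 1.1521e+6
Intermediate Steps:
V = -1933 (V = Add(5, -1938) = -1933)
Mul(Add(Function('U')(-30), V), Add(1954, -2550)) = Mul(Add(Pow(-30, -1), -1933), Add(1954, -2550)) = Mul(Add(Rational(-1, 30), -1933), -596) = Mul(Rational(-57991, 30), -596) = Rational(17281318, 15)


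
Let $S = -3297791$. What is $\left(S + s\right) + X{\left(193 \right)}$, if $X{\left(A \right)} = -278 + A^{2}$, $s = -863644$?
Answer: $-4124464$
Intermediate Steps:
$\left(S + s\right) + X{\left(193 \right)} = \left(-3297791 - 863644\right) - \left(278 - 193^{2}\right) = -4161435 + \left(-278 + 37249\right) = -4161435 + 36971 = -4124464$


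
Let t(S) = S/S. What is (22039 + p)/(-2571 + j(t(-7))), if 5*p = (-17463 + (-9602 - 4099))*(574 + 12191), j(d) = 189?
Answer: 79539653/2382 ≈ 33392.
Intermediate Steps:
t(S) = 1
p = -79561692 (p = ((-17463 + (-9602 - 4099))*(574 + 12191))/5 = ((-17463 - 13701)*12765)/5 = (-31164*12765)/5 = (1/5)*(-397808460) = -79561692)
(22039 + p)/(-2571 + j(t(-7))) = (22039 - 79561692)/(-2571 + 189) = -79539653/(-2382) = -79539653*(-1/2382) = 79539653/2382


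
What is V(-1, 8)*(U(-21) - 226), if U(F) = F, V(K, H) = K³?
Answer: 247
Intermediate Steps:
V(-1, 8)*(U(-21) - 226) = (-1)³*(-21 - 226) = -1*(-247) = 247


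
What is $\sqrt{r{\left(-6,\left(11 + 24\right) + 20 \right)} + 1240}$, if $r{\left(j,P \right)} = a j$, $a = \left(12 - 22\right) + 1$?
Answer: $\sqrt{1294} \approx 35.972$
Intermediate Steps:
$a = -9$ ($a = -10 + 1 = -9$)
$r{\left(j,P \right)} = - 9 j$
$\sqrt{r{\left(-6,\left(11 + 24\right) + 20 \right)} + 1240} = \sqrt{\left(-9\right) \left(-6\right) + 1240} = \sqrt{54 + 1240} = \sqrt{1294}$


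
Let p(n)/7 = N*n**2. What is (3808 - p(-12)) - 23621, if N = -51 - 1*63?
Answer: 95099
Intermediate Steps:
N = -114 (N = -51 - 63 = -114)
p(n) = -798*n**2 (p(n) = 7*(-114*n**2) = -798*n**2)
(3808 - p(-12)) - 23621 = (3808 - (-798)*(-12)**2) - 23621 = (3808 - (-798)*144) - 23621 = (3808 - 1*(-114912)) - 23621 = (3808 + 114912) - 23621 = 118720 - 23621 = 95099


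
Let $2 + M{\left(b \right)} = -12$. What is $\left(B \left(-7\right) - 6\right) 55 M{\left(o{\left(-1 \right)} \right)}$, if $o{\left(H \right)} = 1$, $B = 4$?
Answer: $26180$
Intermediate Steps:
$M{\left(b \right)} = -14$ ($M{\left(b \right)} = -2 - 12 = -14$)
$\left(B \left(-7\right) - 6\right) 55 M{\left(o{\left(-1 \right)} \right)} = \left(4 \left(-7\right) - 6\right) 55 \left(-14\right) = \left(-28 - 6\right) 55 \left(-14\right) = \left(-34\right) 55 \left(-14\right) = \left(-1870\right) \left(-14\right) = 26180$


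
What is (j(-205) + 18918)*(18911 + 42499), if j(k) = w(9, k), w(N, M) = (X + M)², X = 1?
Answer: 3717392940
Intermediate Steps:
w(N, M) = (1 + M)²
j(k) = (1 + k)²
(j(-205) + 18918)*(18911 + 42499) = ((1 - 205)² + 18918)*(18911 + 42499) = ((-204)² + 18918)*61410 = (41616 + 18918)*61410 = 60534*61410 = 3717392940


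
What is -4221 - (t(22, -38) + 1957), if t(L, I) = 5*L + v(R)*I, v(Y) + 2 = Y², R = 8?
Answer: -3932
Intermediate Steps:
v(Y) = -2 + Y²
t(L, I) = 5*L + 62*I (t(L, I) = 5*L + (-2 + 8²)*I = 5*L + (-2 + 64)*I = 5*L + 62*I)
-4221 - (t(22, -38) + 1957) = -4221 - ((5*22 + 62*(-38)) + 1957) = -4221 - ((110 - 2356) + 1957) = -4221 - (-2246 + 1957) = -4221 - 1*(-289) = -4221 + 289 = -3932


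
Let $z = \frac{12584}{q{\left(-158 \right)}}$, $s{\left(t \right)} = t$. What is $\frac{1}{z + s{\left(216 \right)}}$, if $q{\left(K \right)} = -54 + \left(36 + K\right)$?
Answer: $\frac{2}{289} \approx 0.0069204$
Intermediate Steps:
$q{\left(K \right)} = -18 + K$
$z = - \frac{143}{2}$ ($z = \frac{12584}{-18 - 158} = \frac{12584}{-176} = 12584 \left(- \frac{1}{176}\right) = - \frac{143}{2} \approx -71.5$)
$\frac{1}{z + s{\left(216 \right)}} = \frac{1}{- \frac{143}{2} + 216} = \frac{1}{\frac{289}{2}} = \frac{2}{289}$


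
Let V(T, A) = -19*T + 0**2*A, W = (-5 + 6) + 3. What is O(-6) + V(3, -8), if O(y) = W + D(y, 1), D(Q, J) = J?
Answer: -52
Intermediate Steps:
W = 4 (W = 1 + 3 = 4)
V(T, A) = -19*T (V(T, A) = -19*T + 0*A = -19*T + 0 = -19*T)
O(y) = 5 (O(y) = 4 + 1 = 5)
O(-6) + V(3, -8) = 5 - 19*3 = 5 - 57 = -52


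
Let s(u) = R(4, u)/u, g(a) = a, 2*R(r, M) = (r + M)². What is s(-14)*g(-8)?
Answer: 200/7 ≈ 28.571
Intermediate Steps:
R(r, M) = (M + r)²/2 (R(r, M) = (r + M)²/2 = (M + r)²/2)
s(u) = (4 + u)²/(2*u) (s(u) = ((u + 4)²/2)/u = ((4 + u)²/2)/u = (4 + u)²/(2*u))
s(-14)*g(-8) = ((½)*(4 - 14)²/(-14))*(-8) = ((½)*(-1/14)*(-10)²)*(-8) = ((½)*(-1/14)*100)*(-8) = -25/7*(-8) = 200/7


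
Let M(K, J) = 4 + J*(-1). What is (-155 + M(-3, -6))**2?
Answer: 21025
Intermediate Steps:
M(K, J) = 4 - J
(-155 + M(-3, -6))**2 = (-155 + (4 - 1*(-6)))**2 = (-155 + (4 + 6))**2 = (-155 + 10)**2 = (-145)**2 = 21025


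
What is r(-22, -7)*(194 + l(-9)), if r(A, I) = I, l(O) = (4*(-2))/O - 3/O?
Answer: -12299/9 ≈ -1366.6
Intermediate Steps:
l(O) = -11/O (l(O) = -8/O - 3/O = -11/O)
r(-22, -7)*(194 + l(-9)) = -7*(194 - 11/(-9)) = -7*(194 - 11*(-1/9)) = -7*(194 + 11/9) = -7*1757/9 = -12299/9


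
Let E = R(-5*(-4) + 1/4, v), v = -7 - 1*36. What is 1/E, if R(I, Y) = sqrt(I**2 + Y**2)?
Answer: 4*sqrt(36145)/36145 ≈ 0.021040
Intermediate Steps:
v = -43 (v = -7 - 36 = -43)
E = sqrt(36145)/4 (E = sqrt((-5*(-4) + 1/4)**2 + (-43)**2) = sqrt((20 + 1/4)**2 + 1849) = sqrt((81/4)**2 + 1849) = sqrt(6561/16 + 1849) = sqrt(36145/16) = sqrt(36145)/4 ≈ 47.530)
1/E = 1/(sqrt(36145)/4) = 4*sqrt(36145)/36145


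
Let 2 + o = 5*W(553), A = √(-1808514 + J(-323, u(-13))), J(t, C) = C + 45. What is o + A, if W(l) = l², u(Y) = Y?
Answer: 1529043 + I*√1808482 ≈ 1.529e+6 + 1344.8*I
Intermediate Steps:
J(t, C) = 45 + C
A = I*√1808482 (A = √(-1808514 + (45 - 13)) = √(-1808514 + 32) = √(-1808482) = I*√1808482 ≈ 1344.8*I)
o = 1529043 (o = -2 + 5*553² = -2 + 5*305809 = -2 + 1529045 = 1529043)
o + A = 1529043 + I*√1808482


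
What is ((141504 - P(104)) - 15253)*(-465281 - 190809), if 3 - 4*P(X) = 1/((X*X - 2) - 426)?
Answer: -1720907795359505/20776 ≈ -8.2831e+10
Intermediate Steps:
P(X) = 3/4 - 1/(4*(-428 + X**2)) (P(X) = 3/4 - 1/(4*((X*X - 2) - 426)) = 3/4 - 1/(4*((X**2 - 2) - 426)) = 3/4 - 1/(4*((-2 + X**2) - 426)) = 3/4 - 1/(4*(-428 + X**2)))
((141504 - P(104)) - 15253)*(-465281 - 190809) = ((141504 - (-1285 + 3*104**2)/(4*(-428 + 104**2))) - 15253)*(-465281 - 190809) = ((141504 - (-1285 + 3*10816)/(4*(-428 + 10816))) - 15253)*(-656090) = ((141504 - (-1285 + 32448)/(4*10388)) - 15253)*(-656090) = ((141504 - 31163/(4*10388)) - 15253)*(-656090) = ((141504 - 1*31163/41552) - 15253)*(-656090) = ((141504 - 31163/41552) - 15253)*(-656090) = (5879743045/41552 - 15253)*(-656090) = (5245950389/41552)*(-656090) = -1720907795359505/20776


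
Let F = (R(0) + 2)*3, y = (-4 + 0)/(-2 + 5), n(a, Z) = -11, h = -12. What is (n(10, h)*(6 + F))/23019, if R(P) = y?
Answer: -88/23019 ≈ -0.0038229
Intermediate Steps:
y = -4/3 ≈ -1.3333
R(P) = -4/3
F = 2 (F = (-4/3 + 2)*3 = (⅔)*3 = 2)
(n(10, h)*(6 + F))/23019 = -11*(6 + 2)/23019 = -11*8*(1/23019) = -88*1/23019 = -88/23019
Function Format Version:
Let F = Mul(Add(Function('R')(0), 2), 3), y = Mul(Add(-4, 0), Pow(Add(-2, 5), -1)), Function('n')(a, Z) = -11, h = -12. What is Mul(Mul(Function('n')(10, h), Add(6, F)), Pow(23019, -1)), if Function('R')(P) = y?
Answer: Rational(-88, 23019) ≈ -0.0038229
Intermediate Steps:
y = Rational(-4, 3) (y = Mul(-4, Pow(3, -1)) = Mul(-4, Rational(1, 3)) = Rational(-4, 3) ≈ -1.3333)
Function('R')(P) = Rational(-4, 3)
F = 2 (F = Mul(Add(Rational(-4, 3), 2), 3) = Mul(Rational(2, 3), 3) = 2)
Mul(Mul(Function('n')(10, h), Add(6, F)), Pow(23019, -1)) = Mul(Mul(-11, Add(6, 2)), Pow(23019, -1)) = Mul(Mul(-11, 8), Rational(1, 23019)) = Mul(-88, Rational(1, 23019)) = Rational(-88, 23019)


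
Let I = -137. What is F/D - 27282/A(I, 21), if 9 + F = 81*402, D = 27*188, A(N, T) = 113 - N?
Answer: -7241399/70500 ≈ -102.71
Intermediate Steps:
D = 5076
F = 32553 (F = -9 + 81*402 = -9 + 32562 = 32553)
F/D - 27282/A(I, 21) = 32553/5076 - 27282/(113 - 1*(-137)) = 32553*(1/5076) - 27282/(113 + 137) = 3617/564 - 27282/250 = 3617/564 - 27282*1/250 = 3617/564 - 13641/125 = -7241399/70500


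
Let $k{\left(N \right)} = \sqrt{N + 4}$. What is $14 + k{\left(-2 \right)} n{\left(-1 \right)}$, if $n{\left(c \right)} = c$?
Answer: $14 - \sqrt{2} \approx 12.586$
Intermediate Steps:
$k{\left(N \right)} = \sqrt{4 + N}$
$14 + k{\left(-2 \right)} n{\left(-1 \right)} = 14 + \sqrt{4 - 2} \left(-1\right) = 14 + \sqrt{2} \left(-1\right) = 14 - \sqrt{2}$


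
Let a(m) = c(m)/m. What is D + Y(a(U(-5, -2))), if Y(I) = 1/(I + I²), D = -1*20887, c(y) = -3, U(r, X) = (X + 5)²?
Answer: -41783/2 ≈ -20892.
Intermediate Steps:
U(r, X) = (5 + X)²
D = -20887
a(m) = -3/m
D + Y(a(U(-5, -2))) = -20887 + 1/(((-3/(5 - 2)²))*(1 - 3/(5 - 2)²)) = -20887 + 1/(((-3/(3²)))*(1 - 3/(3²))) = -20887 + 1/(((-3/9))*(1 - 3/9)) = -20887 + 1/(((-3*⅑))*(1 - 3*⅑)) = -20887 + 1/((-⅓)*(1 - ⅓)) = -20887 - 3/⅔ = -20887 - 3*3/2 = -20887 - 9/2 = -41783/2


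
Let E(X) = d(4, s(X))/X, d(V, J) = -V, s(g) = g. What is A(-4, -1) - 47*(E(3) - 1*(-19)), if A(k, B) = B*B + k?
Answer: -2500/3 ≈ -833.33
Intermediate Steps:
A(k, B) = k + B² (A(k, B) = B² + k = k + B²)
E(X) = -4/X (E(X) = (-1*4)/X = -4/X)
A(-4, -1) - 47*(E(3) - 1*(-19)) = (-4 + (-1)²) - 47*(-4/3 - 1*(-19)) = (-4 + 1) - 47*(-4*⅓ + 19) = -3 - 47*(-4/3 + 19) = -3 - 47*53/3 = -3 - 2491/3 = -2500/3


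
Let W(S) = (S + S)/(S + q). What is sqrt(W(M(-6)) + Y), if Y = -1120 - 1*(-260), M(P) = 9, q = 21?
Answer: I*sqrt(21485)/5 ≈ 29.316*I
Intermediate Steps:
Y = -860 (Y = -1120 + 260 = -860)
W(S) = 2*S/(21 + S) (W(S) = (S + S)/(S + 21) = (2*S)/(21 + S) = 2*S/(21 + S))
sqrt(W(M(-6)) + Y) = sqrt(2*9/(21 + 9) - 860) = sqrt(2*9/30 - 860) = sqrt(2*9*(1/30) - 860) = sqrt(3/5 - 860) = sqrt(-4297/5) = I*sqrt(21485)/5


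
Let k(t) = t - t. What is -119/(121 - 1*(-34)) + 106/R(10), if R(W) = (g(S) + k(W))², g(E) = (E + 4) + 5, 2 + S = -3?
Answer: 7263/1240 ≈ 5.8573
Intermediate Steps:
S = -5 (S = -2 - 3 = -5)
k(t) = 0
g(E) = 9 + E (g(E) = (4 + E) + 5 = 9 + E)
R(W) = 16 (R(W) = ((9 - 5) + 0)² = (4 + 0)² = 4² = 16)
-119/(121 - 1*(-34)) + 106/R(10) = -119/(121 - 1*(-34)) + 106/16 = -119/(121 + 34) + 106*(1/16) = -119/155 + 53/8 = 7263/1240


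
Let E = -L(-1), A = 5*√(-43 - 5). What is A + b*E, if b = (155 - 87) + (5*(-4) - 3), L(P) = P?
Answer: 45 + 20*I*√3 ≈ 45.0 + 34.641*I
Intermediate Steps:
A = 20*I*√3 (A = 5*√(-48) = 5*(4*I*√3) = 20*I*√3 ≈ 34.641*I)
b = 45 (b = 68 + (-20 - 3) = 68 - 23 = 45)
E = 1 (E = -1*(-1) = 1)
A + b*E = 20*I*√3 + 45*1 = 20*I*√3 + 45 = 45 + 20*I*√3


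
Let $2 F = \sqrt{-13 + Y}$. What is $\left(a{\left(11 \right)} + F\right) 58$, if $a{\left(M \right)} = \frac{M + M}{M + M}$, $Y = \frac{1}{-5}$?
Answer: $58 + \frac{29 i \sqrt{330}}{5} \approx 58.0 + 105.36 i$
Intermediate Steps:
$Y = - \frac{1}{5} \approx -0.2$
$a{\left(M \right)} = 1$ ($a{\left(M \right)} = \frac{2 M}{2 M} = 2 M \frac{1}{2 M} = 1$)
$F = \frac{i \sqrt{330}}{10}$ ($F = \frac{\sqrt{-13 - \frac{1}{5}}}{2} = \frac{\sqrt{- \frac{66}{5}}}{2} = \frac{\frac{1}{5} i \sqrt{330}}{2} = \frac{i \sqrt{330}}{10} \approx 1.8166 i$)
$\left(a{\left(11 \right)} + F\right) 58 = \left(1 + \frac{i \sqrt{330}}{10}\right) 58 = 58 + \frac{29 i \sqrt{330}}{5}$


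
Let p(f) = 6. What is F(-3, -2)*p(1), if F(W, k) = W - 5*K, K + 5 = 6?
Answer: -48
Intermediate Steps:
K = 1 (K = -5 + 6 = 1)
F(W, k) = -5 + W (F(W, k) = W - 5*1 = W - 5 = -5 + W)
F(-3, -2)*p(1) = (-5 - 3)*6 = -8*6 = -48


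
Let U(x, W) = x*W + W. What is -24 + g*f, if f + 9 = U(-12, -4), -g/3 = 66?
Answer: -6954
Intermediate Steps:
g = -198 (g = -3*66 = -198)
U(x, W) = W + W*x (U(x, W) = W*x + W = W + W*x)
f = 35 (f = -9 - 4*(1 - 12) = -9 - 4*(-11) = -9 + 44 = 35)
-24 + g*f = -24 - 198*35 = -24 - 6930 = -6954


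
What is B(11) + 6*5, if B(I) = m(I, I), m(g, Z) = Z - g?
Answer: 30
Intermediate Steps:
B(I) = 0 (B(I) = I - I = 0)
B(11) + 6*5 = 0 + 6*5 = 0 + 30 = 30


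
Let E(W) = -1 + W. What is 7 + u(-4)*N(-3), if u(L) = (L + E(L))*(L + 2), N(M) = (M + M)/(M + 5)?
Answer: -47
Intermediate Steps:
N(M) = 2*M/(5 + M) (N(M) = (2*M)/(5 + M) = 2*M/(5 + M))
u(L) = (-1 + 2*L)*(2 + L) (u(L) = (L + (-1 + L))*(L + 2) = (-1 + 2*L)*(2 + L))
7 + u(-4)*N(-3) = 7 + (-2 + 2*(-4)² + 3*(-4))*(2*(-3)/(5 - 3)) = 7 + (-2 + 2*16 - 12)*(2*(-3)/2) = 7 + (-2 + 32 - 12)*(2*(-3)*(½)) = 7 + 18*(-3) = 7 - 54 = -47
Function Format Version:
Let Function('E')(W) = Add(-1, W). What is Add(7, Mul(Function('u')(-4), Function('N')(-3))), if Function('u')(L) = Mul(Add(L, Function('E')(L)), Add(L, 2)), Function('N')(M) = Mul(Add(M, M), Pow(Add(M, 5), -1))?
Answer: -47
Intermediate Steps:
Function('N')(M) = Mul(2, M, Pow(Add(5, M), -1)) (Function('N')(M) = Mul(Mul(2, M), Pow(Add(5, M), -1)) = Mul(2, M, Pow(Add(5, M), -1)))
Function('u')(L) = Mul(Add(-1, Mul(2, L)), Add(2, L)) (Function('u')(L) = Mul(Add(L, Add(-1, L)), Add(L, 2)) = Mul(Add(-1, Mul(2, L)), Add(2, L)))
Add(7, Mul(Function('u')(-4), Function('N')(-3))) = Add(7, Mul(Add(-2, Mul(2, Pow(-4, 2)), Mul(3, -4)), Mul(2, -3, Pow(Add(5, -3), -1)))) = Add(7, Mul(Add(-2, Mul(2, 16), -12), Mul(2, -3, Pow(2, -1)))) = Add(7, Mul(Add(-2, 32, -12), Mul(2, -3, Rational(1, 2)))) = Add(7, Mul(18, -3)) = Add(7, -54) = -47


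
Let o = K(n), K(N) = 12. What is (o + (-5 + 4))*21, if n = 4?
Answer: 231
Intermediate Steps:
o = 12
(o + (-5 + 4))*21 = (12 + (-5 + 4))*21 = (12 - 1)*21 = 11*21 = 231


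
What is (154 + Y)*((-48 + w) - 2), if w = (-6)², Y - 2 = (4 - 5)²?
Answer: -2198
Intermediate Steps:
Y = 3 (Y = 2 + (4 - 5)² = 2 + (-1)² = 2 + 1 = 3)
w = 36
(154 + Y)*((-48 + w) - 2) = (154 + 3)*((-48 + 36) - 2) = 157*(-12 - 2) = 157*(-14) = -2198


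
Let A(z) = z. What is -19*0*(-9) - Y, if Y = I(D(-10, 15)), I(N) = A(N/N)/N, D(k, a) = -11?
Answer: 1/11 ≈ 0.090909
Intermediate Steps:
I(N) = 1/N (I(N) = (N/N)/N = 1/N)
Y = -1/11 (Y = 1/(-11) = -1/11 ≈ -0.090909)
-19*0*(-9) - Y = -19*0*(-9) - 1*(-1/11) = 0*(-9) + 1/11 = 0 + 1/11 = 1/11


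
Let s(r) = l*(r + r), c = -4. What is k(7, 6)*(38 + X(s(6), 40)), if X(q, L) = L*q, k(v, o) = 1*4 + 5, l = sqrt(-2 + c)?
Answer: 342 + 4320*I*sqrt(6) ≈ 342.0 + 10582.0*I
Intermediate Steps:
l = I*sqrt(6) (l = sqrt(-2 - 4) = sqrt(-6) = I*sqrt(6) ≈ 2.4495*I)
k(v, o) = 9 (k(v, o) = 4 + 5 = 9)
s(r) = 2*I*r*sqrt(6) (s(r) = (I*sqrt(6))*(r + r) = (I*sqrt(6))*(2*r) = 2*I*r*sqrt(6))
k(7, 6)*(38 + X(s(6), 40)) = 9*(38 + 40*(2*I*6*sqrt(6))) = 9*(38 + 40*(12*I*sqrt(6))) = 9*(38 + 480*I*sqrt(6)) = 342 + 4320*I*sqrt(6)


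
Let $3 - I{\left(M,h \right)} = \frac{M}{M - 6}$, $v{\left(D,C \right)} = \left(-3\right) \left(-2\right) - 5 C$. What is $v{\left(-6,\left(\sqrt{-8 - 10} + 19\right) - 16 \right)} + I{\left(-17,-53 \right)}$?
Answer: $- \frac{155}{23} - 15 i \sqrt{2} \approx -6.7391 - 21.213 i$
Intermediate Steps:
$v{\left(D,C \right)} = 6 - 5 C$
$I{\left(M,h \right)} = 3 - \frac{M}{-6 + M}$ ($I{\left(M,h \right)} = 3 - \frac{M}{M - 6} = 3 - \frac{M}{-6 + M}$)
$v{\left(-6,\left(\sqrt{-8 - 10} + 19\right) - 16 \right)} + I{\left(-17,-53 \right)} = \left(6 - 5 \left(\left(\sqrt{-8 - 10} + 19\right) - 16\right)\right) + \frac{2 \left(-9 - 17\right)}{-6 - 17} = \left(6 - 5 \left(\left(\sqrt{-18} + 19\right) - 16\right)\right) + 2 \frac{1}{-23} \left(-26\right) = \left(6 - 5 \left(\left(3 i \sqrt{2} + 19\right) - 16\right)\right) + 2 \left(- \frac{1}{23}\right) \left(-26\right) = \left(6 - 5 \left(\left(19 + 3 i \sqrt{2}\right) - 16\right)\right) + \frac{52}{23} = \left(6 - 5 \left(3 + 3 i \sqrt{2}\right)\right) + \frac{52}{23} = \left(6 - \left(15 + 15 i \sqrt{2}\right)\right) + \frac{52}{23} = \left(-9 - 15 i \sqrt{2}\right) + \frac{52}{23} = - \frac{155}{23} - 15 i \sqrt{2}$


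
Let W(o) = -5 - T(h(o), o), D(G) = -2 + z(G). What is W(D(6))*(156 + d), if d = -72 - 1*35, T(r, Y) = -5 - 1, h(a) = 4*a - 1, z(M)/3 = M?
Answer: 49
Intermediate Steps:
z(M) = 3*M
D(G) = -2 + 3*G
h(a) = -1 + 4*a
T(r, Y) = -6
d = -107 (d = -72 - 35 = -107)
W(o) = 1 (W(o) = -5 - 1*(-6) = -5 + 6 = 1)
W(D(6))*(156 + d) = 1*(156 - 107) = 1*49 = 49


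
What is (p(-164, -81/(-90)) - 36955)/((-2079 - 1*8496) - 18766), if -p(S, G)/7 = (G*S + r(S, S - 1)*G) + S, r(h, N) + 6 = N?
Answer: 67393/58682 ≈ 1.1484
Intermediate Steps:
r(h, N) = -6 + N
p(S, G) = -7*S - 7*G*S - 7*G*(-7 + S) (p(S, G) = -7*((G*S + (-6 + (S - 1))*G) + S) = -7*((G*S + (-6 + (-1 + S))*G) + S) = -7*((G*S + (-7 + S)*G) + S) = -7*((G*S + G*(-7 + S)) + S) = -7*(S + G*S + G*(-7 + S)) = -7*S - 7*G*S - 7*G*(-7 + S))
(p(-164, -81/(-90)) - 36955)/((-2079 - 1*8496) - 18766) = ((-7*(-164) + 49*(-81/(-90)) - 14*(-81/(-90))*(-164)) - 36955)/((-2079 - 1*8496) - 18766) = ((1148 + 49*(-81*(-1/90)) - 14*(-81*(-1/90))*(-164)) - 36955)/((-2079 - 8496) - 18766) = ((1148 + 49*(9/10) - 14*9/10*(-164)) - 36955)/(-10575 - 18766) = ((1148 + 441/10 + 10332/5) - 36955)/(-29341) = (6517/2 - 36955)*(-1/29341) = -67393/2*(-1/29341) = 67393/58682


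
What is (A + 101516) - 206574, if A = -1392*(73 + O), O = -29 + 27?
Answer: -203890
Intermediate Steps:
O = -2
A = -98832 (A = -1392*(73 - 2) = -1392*71 = -98832)
(A + 101516) - 206574 = (-98832 + 101516) - 206574 = 2684 - 206574 = -203890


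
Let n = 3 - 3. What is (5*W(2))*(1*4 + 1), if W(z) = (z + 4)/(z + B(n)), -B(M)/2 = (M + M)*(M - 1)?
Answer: 75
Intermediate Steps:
n = 0
B(M) = -4*M*(-1 + M) (B(M) = -2*(M + M)*(M - 1) = -2*2*M*(-1 + M) = -4*M*(-1 + M))
W(z) = (4 + z)/z (W(z) = (z + 4)/(z + 4*0*(1 - 1*0)) = (4 + z)/(z + 4*0*(1 + 0)) = (4 + z)/(z + 4*0*1) = (4 + z)/(z + 0) = (4 + z)/z)
(5*W(2))*(1*4 + 1) = (5*((4 + 2)/2))*(1*4 + 1) = (5*((1/2)*6))*(4 + 1) = (5*3)*5 = 15*5 = 75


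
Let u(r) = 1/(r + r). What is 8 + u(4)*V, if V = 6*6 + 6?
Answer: 53/4 ≈ 13.250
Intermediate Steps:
V = 42 (V = 36 + 6 = 42)
u(r) = 1/(2*r)
8 + u(4)*V = 8 + ((½)/4)*42 = 8 + ((½)*(¼))*42 = 8 + (⅛)*42 = 8 + 21/4 = 53/4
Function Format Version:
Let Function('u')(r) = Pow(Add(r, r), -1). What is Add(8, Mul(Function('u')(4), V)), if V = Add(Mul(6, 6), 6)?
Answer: Rational(53, 4) ≈ 13.250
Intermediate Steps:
V = 42 (V = Add(36, 6) = 42)
Function('u')(r) = Mul(Rational(1, 2), Pow(r, -1)) (Function('u')(r) = Pow(Mul(2, r), -1) = Mul(Rational(1, 2), Pow(r, -1)))
Add(8, Mul(Function('u')(4), V)) = Add(8, Mul(Mul(Rational(1, 2), Pow(4, -1)), 42)) = Add(8, Mul(Mul(Rational(1, 2), Rational(1, 4)), 42)) = Add(8, Mul(Rational(1, 8), 42)) = Add(8, Rational(21, 4)) = Rational(53, 4)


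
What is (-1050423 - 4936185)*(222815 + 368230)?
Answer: -3538354725360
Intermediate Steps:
(-1050423 - 4936185)*(222815 + 368230) = -5986608*591045 = -3538354725360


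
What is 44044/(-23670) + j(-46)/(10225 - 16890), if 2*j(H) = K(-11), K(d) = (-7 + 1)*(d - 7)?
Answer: -29483144/15776055 ≈ -1.8689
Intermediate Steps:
K(d) = 42 - 6*d (K(d) = -6*(-7 + d) = 42 - 6*d)
j(H) = 54 (j(H) = (42 - 6*(-11))/2 = (42 + 66)/2 = (1/2)*108 = 54)
44044/(-23670) + j(-46)/(10225 - 16890) = 44044/(-23670) + 54/(10225 - 16890) = 44044*(-1/23670) + 54/(-6665) = -22022/11835 + 54*(-1/6665) = -22022/11835 - 54/6665 = -29483144/15776055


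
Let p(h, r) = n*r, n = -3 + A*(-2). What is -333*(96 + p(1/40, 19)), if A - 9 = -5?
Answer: 37629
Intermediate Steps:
A = 4 (A = 9 - 5 = 4)
n = -11 (n = -3 + 4*(-2) = -3 - 8 = -11)
p(h, r) = -11*r
-333*(96 + p(1/40, 19)) = -333*(96 - 11*19) = -333*(96 - 209) = -333*(-113) = 37629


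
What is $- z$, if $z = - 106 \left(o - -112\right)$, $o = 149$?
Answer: $27666$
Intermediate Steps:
$z = -27666$ ($z = - 106 \left(149 - -112\right) = - 106 \left(149 + 112\right) = \left(-106\right) 261 = -27666$)
$- z = \left(-1\right) \left(-27666\right) = 27666$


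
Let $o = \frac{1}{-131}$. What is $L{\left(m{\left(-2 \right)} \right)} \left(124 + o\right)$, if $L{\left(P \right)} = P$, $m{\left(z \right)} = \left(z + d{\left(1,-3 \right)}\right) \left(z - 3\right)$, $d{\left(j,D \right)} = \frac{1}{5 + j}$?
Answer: $\frac{893365}{786} \approx 1136.6$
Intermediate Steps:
$m{\left(z \right)} = \left(-3 + z\right) \left(\frac{1}{6} + z\right)$ ($m{\left(z \right)} = \left(z + \frac{1}{5 + 1}\right) \left(z - 3\right) = \left(z + \frac{1}{6}\right) \left(-3 + z\right) = \left(\frac{1}{6} + z\right) \left(-3 + z\right) = \left(-3 + z\right) \left(\frac{1}{6} + z\right)$)
$o = - \frac{1}{131} \approx -0.0076336$
$L{\left(m{\left(-2 \right)} \right)} \left(124 + o\right) = \left(- \frac{1}{2} + \left(-2\right)^{2} - - \frac{17}{3}\right) \left(124 - \frac{1}{131}\right) = \left(- \frac{1}{2} + 4 + \frac{17}{3}\right) \frac{16243}{131} = \frac{55}{6} \cdot \frac{16243}{131} = \frac{893365}{786}$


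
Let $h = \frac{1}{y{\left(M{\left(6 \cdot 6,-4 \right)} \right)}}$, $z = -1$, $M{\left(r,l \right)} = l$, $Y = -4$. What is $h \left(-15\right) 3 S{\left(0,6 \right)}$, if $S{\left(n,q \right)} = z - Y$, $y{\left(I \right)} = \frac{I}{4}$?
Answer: $135$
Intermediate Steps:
$y{\left(I \right)} = \frac{I}{4}$ ($y{\left(I \right)} = I \frac{1}{4} = \frac{I}{4}$)
$S{\left(n,q \right)} = 3$ ($S{\left(n,q \right)} = -1 - -4 = -1 + 4 = 3$)
$h = -1$ ($h = \frac{1}{\frac{1}{4} \left(-4\right)} = \frac{1}{-1} = -1$)
$h \left(-15\right) 3 S{\left(0,6 \right)} = \left(-1\right) \left(-15\right) 3 \cdot 3 = 15 \cdot 9 = 135$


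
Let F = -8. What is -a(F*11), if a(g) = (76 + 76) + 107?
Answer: -259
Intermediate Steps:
a(g) = 259 (a(g) = 152 + 107 = 259)
-a(F*11) = -1*259 = -259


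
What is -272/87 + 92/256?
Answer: -15407/5568 ≈ -2.7671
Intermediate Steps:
-272/87 + 92/256 = -272*1/87 + 92*(1/256) = -272/87 + 23/64 = -15407/5568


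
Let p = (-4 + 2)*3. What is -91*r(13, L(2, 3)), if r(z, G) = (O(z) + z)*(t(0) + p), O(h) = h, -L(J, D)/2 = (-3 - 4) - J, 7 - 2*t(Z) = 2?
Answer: 8281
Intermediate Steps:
t(Z) = 5/2 (t(Z) = 7/2 - 1/2*2 = 7/2 - 1 = 5/2)
L(J, D) = 14 + 2*J (L(J, D) = -2*((-3 - 4) - J) = -2*(-7 - J) = 14 + 2*J)
p = -6 (p = -2*3 = -6)
r(z, G) = -7*z (r(z, G) = (z + z)*(5/2 - 6) = (2*z)*(-7/2) = -7*z)
-91*r(13, L(2, 3)) = -(-637)*13 = -91*(-91) = 8281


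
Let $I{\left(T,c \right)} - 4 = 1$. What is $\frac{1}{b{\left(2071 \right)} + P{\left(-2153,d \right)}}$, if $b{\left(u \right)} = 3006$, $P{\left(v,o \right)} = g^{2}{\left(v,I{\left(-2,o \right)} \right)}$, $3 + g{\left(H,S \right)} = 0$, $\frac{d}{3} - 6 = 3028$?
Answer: $\frac{1}{3015} \approx 0.00033167$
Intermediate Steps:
$d = 9102$ ($d = 18 + 3 \cdot 3028 = 18 + 9084 = 9102$)
$I{\left(T,c \right)} = 5$ ($I{\left(T,c \right)} = 4 + 1 = 5$)
$g{\left(H,S \right)} = -3$ ($g{\left(H,S \right)} = -3 + 0 = -3$)
$P{\left(v,o \right)} = 9$ ($P{\left(v,o \right)} = \left(-3\right)^{2} = 9$)
$\frac{1}{b{\left(2071 \right)} + P{\left(-2153,d \right)}} = \frac{1}{3006 + 9} = \frac{1}{3015}$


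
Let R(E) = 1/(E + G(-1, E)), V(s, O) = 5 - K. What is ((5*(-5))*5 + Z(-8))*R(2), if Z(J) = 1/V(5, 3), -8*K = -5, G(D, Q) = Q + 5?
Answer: -4367/315 ≈ -13.863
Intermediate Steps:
G(D, Q) = 5 + Q
K = 5/8 (K = -⅛*(-5) = 5/8 ≈ 0.62500)
V(s, O) = 35/8 (V(s, O) = 5 - 1*5/8 = 5 - 5/8 = 35/8)
R(E) = 1/(5 + 2*E) (R(E) = 1/(E + (5 + E)) = 1/(5 + 2*E))
Z(J) = 8/35 (Z(J) = 1/(35/8) = 8/35)
((5*(-5))*5 + Z(-8))*R(2) = ((5*(-5))*5 + 8/35)/(5 + 2*2) = (-25*5 + 8/35)/(5 + 4) = (-125 + 8/35)/9 = -4367/35*⅑ = -4367/315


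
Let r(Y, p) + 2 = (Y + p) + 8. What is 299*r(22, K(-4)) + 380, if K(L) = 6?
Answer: 10546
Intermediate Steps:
r(Y, p) = 6 + Y + p (r(Y, p) = -2 + ((Y + p) + 8) = -2 + (8 + Y + p) = 6 + Y + p)
299*r(22, K(-4)) + 380 = 299*(6 + 22 + 6) + 380 = 299*34 + 380 = 10166 + 380 = 10546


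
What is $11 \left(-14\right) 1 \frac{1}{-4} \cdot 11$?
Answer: $\frac{847}{2} \approx 423.5$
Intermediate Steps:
$11 \left(-14\right) 1 \frac{1}{-4} \cdot 11 = - 154 \cdot 1 \left(- \frac{1}{4}\right) 11 = - 154 \left(\left(- \frac{1}{4}\right) 11\right) = \left(-154\right) \left(- \frac{11}{4}\right) = \frac{847}{2}$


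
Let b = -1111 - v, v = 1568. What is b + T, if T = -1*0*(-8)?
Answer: -2679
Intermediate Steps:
b = -2679 (b = -1111 - 1*1568 = -1111 - 1568 = -2679)
T = 0 (T = 0*(-8) = 0)
b + T = -2679 + 0 = -2679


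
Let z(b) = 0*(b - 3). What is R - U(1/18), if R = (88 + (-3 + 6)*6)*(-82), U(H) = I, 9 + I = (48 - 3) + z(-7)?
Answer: -8728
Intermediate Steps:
z(b) = 0 (z(b) = 0*(-3 + b) = 0)
I = 36 (I = -9 + ((48 - 3) + 0) = -9 + (45 + 0) = -9 + 45 = 36)
U(H) = 36
R = -8692 (R = (88 + 3*6)*(-82) = (88 + 18)*(-82) = 106*(-82) = -8692)
R - U(1/18) = -8692 - 1*36 = -8692 - 36 = -8728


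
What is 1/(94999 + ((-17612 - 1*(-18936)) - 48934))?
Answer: 1/47389 ≈ 2.1102e-5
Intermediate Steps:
1/(94999 + ((-17612 - 1*(-18936)) - 48934)) = 1/(94999 + ((-17612 + 18936) - 48934)) = 1/(94999 + (1324 - 48934)) = 1/(94999 - 47610) = 1/47389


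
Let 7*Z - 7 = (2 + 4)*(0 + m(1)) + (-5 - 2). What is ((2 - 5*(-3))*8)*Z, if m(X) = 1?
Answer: 816/7 ≈ 116.57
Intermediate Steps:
Z = 6/7 (Z = 1 + ((2 + 4)*(0 + 1) + (-5 - 2))/7 = 1 + (6*1 - 7)/7 = 1 + (6 - 7)/7 = 1 + (⅐)*(-1) = 1 - ⅐ = 6/7 ≈ 0.85714)
((2 - 5*(-3))*8)*Z = ((2 - 5*(-3))*8)*(6/7) = ((2 + 15)*8)*(6/7) = (17*8)*(6/7) = 136*(6/7) = 816/7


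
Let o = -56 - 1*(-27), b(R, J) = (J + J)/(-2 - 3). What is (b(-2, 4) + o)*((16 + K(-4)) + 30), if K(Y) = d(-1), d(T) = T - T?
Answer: -7038/5 ≈ -1407.6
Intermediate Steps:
d(T) = 0
K(Y) = 0
b(R, J) = -2*J/5 (b(R, J) = (2*J)/(-5) = (2*J)*(-⅕) = -2*J/5)
o = -29 (o = -56 + 27 = -29)
(b(-2, 4) + o)*((16 + K(-4)) + 30) = (-⅖*4 - 29)*((16 + 0) + 30) = (-8/5 - 29)*(16 + 30) = -153/5*46 = -7038/5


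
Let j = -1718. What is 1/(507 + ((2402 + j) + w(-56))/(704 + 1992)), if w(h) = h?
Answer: 674/341875 ≈ 0.0019715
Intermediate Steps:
1/(507 + ((2402 + j) + w(-56))/(704 + 1992)) = 1/(507 + ((2402 - 1718) - 56)/(704 + 1992)) = 1/(507 + (684 - 56)/2696) = 1/(507 + 628*(1/2696)) = 1/(507 + 157/674) = 1/(341875/674) = 674/341875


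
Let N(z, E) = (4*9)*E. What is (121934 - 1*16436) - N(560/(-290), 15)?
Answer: 104958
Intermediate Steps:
N(z, E) = 36*E
(121934 - 1*16436) - N(560/(-290), 15) = (121934 - 1*16436) - 36*15 = (121934 - 16436) - 1*540 = 105498 - 540 = 104958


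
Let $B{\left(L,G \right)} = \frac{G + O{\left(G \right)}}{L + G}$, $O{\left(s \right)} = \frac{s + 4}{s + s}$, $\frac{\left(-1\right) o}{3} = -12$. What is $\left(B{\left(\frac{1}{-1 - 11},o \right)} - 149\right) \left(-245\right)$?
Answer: $\frac{46878545}{1293} \approx 36256.0$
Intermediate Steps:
$o = 36$ ($o = \left(-3\right) \left(-12\right) = 36$)
$O{\left(s \right)} = \frac{4 + s}{2 s}$
$B{\left(L,G \right)} = \frac{G + \frac{4 + G}{2 G}}{G + L}$ ($B{\left(L,G \right)} = \frac{G + \frac{4 + G}{2 G}}{L + G} = \frac{G + \frac{4 + G}{2 G}}{G + L}$)
$\left(B{\left(\frac{1}{-1 - 11},o \right)} - 149\right) \left(-245\right) = \left(\frac{2 + 36^{2} + \frac{1}{2} \cdot 36}{36 \left(36 + \frac{1}{-1 - 11}\right)} - 149\right) \left(-245\right) = \left(\frac{2 + 1296 + 18}{36 \left(36 + \frac{1}{-12}\right)} - 149\right) \left(-245\right) = \left(\frac{1}{36} \frac{1}{36 - \frac{1}{12}} \cdot 1316 - 149\right) \left(-245\right) = \left(\frac{1}{36} \frac{1}{\frac{431}{12}} \cdot 1316 - 149\right) \left(-245\right) = \left(\frac{1}{36} \cdot \frac{12}{431} \cdot 1316 - 149\right) \left(-245\right) = \left(\frac{1316}{1293} - 149\right) \left(-245\right) = \left(- \frac{191341}{1293}\right) \left(-245\right) = \frac{46878545}{1293}$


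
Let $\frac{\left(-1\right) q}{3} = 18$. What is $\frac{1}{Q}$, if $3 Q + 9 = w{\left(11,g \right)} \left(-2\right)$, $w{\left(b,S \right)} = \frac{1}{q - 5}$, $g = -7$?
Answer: $- \frac{177}{529} \approx -0.33459$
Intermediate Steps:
$q = -54$ ($q = \left(-3\right) 18 = -54$)
$w{\left(b,S \right)} = - \frac{1}{59}$ ($w{\left(b,S \right)} = \frac{1}{-54 - 5} = \frac{1}{-59} = - \frac{1}{59}$)
$Q = - \frac{529}{177}$ ($Q = -3 + \frac{\left(- \frac{1}{59}\right) \left(-2\right)}{3} = -3 + \frac{1}{3} \cdot \frac{2}{59} = -3 + \frac{2}{177} = - \frac{529}{177} \approx -2.9887$)
$\frac{1}{Q} = \frac{1}{- \frac{529}{177}} = - \frac{177}{529}$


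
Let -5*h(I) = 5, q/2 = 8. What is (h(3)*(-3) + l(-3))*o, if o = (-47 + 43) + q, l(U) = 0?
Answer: 36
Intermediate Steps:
q = 16 (q = 2*8 = 16)
h(I) = -1 (h(I) = -⅕*5 = -1)
o = 12 (o = (-47 + 43) + 16 = -4 + 16 = 12)
(h(3)*(-3) + l(-3))*o = (-1*(-3) + 0)*12 = (3 + 0)*12 = 3*12 = 36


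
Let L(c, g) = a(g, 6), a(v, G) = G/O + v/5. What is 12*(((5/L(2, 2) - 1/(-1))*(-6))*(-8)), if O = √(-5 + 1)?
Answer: 160704/229 + 216000*I/229 ≈ 701.76 + 943.23*I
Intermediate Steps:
O = 2*I (O = √(-4) = 2*I ≈ 2.0*I)
a(v, G) = v/5 - I*G/2 (a(v, G) = G/((2*I)) + v/5 = G*(-I/2) + v*(⅕) = -I*G/2 + v/5 = v/5 - I*G/2)
L(c, g) = -3*I + g/5 (L(c, g) = g/5 - ½*I*6 = g/5 - 3*I = -3*I + g/5)
12*(((5/L(2, 2) - 1/(-1))*(-6))*(-8)) = 12*(((5/(-3*I + (⅕)*2) - 1/(-1))*(-6))*(-8)) = 12*(((5/(-3*I + ⅖) - 1*(-1))*(-6))*(-8)) = 12*(((5/(⅖ - 3*I) + 1)*(-6))*(-8)) = 12*(((5*(25*(⅖ + 3*I)/229) + 1)*(-6))*(-8)) = 12*(((125*(⅖ + 3*I)/229 + 1)*(-6))*(-8)) = 12*(((1 + 125*(⅖ + 3*I)/229)*(-6))*(-8)) = 12*((-6 - 750*(⅖ + 3*I)/229)*(-8)) = 12*(48 + 6000*(⅖ + 3*I)/229) = 576 + 72000*(⅖ + 3*I)/229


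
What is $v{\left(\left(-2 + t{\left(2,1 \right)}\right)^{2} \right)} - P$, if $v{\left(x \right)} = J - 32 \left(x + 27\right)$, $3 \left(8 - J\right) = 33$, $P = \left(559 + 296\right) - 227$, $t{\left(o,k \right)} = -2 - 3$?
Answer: $-3063$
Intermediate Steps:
$t{\left(o,k \right)} = -5$
$P = 628$ ($P = 855 - 227 = 628$)
$J = -3$ ($J = 8 - 11 = -3$)
$v{\left(x \right)} = -867 - 32 x$ ($v{\left(x \right)} = -3 - 32 \left(x + 27\right) = -3 - 32 \left(27 + x\right) = -3 - \left(864 + 32 x\right) = -867 - 32 x$)
$v{\left(\left(-2 + t{\left(2,1 \right)}\right)^{2} \right)} - P = \left(-867 - 32 \left(-2 - 5\right)^{2}\right) - 628 = \left(-867 - 32 \left(-7\right)^{2}\right) - 628 = \left(-867 - 1568\right) - 628 = -2435 - 628 = -3063$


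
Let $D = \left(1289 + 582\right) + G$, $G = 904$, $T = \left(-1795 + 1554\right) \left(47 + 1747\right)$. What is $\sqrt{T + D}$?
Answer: $3 i \sqrt{47731} \approx 655.42 i$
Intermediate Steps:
$T = -432354$ ($T = \left(-241\right) 1794 = -432354$)
$D = 2775$ ($D = \left(1289 + 582\right) + 904 = 1871 + 904 = 2775$)
$\sqrt{T + D} = \sqrt{-432354 + 2775} = \sqrt{-429579} = 3 i \sqrt{47731}$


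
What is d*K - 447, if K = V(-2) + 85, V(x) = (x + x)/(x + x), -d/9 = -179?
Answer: 138099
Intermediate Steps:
d = 1611 (d = -9*(-179) = 1611)
V(x) = 1 (V(x) = (2*x)/((2*x)) = (2*x)*(1/(2*x)) = 1)
K = 86 (K = 1 + 85 = 86)
d*K - 447 = 1611*86 - 447 = 138546 - 447 = 138099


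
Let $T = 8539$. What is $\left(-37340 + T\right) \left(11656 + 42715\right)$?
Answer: $-1565939171$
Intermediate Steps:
$\left(-37340 + T\right) \left(11656 + 42715\right) = \left(-37340 + 8539\right) \left(11656 + 42715\right) = \left(-28801\right) 54371 = -1565939171$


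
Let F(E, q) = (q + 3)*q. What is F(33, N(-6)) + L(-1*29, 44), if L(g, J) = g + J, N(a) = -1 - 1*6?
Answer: 43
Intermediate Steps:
N(a) = -7 (N(a) = -1 - 6 = -7)
L(g, J) = J + g
F(E, q) = q*(3 + q) (F(E, q) = (3 + q)*q = q*(3 + q))
F(33, N(-6)) + L(-1*29, 44) = -7*(3 - 7) + (44 - 1*29) = -7*(-4) + (44 - 29) = 28 + 15 = 43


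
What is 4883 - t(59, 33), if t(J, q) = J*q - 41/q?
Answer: 96929/33 ≈ 2937.2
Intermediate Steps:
t(J, q) = -41/q + J*q
4883 - t(59, 33) = 4883 - (-41/33 + 59*33) = 4883 - (-41*1/33 + 1947) = 4883 - (-41/33 + 1947) = 4883 - 1*64210/33 = 4883 - 64210/33 = 96929/33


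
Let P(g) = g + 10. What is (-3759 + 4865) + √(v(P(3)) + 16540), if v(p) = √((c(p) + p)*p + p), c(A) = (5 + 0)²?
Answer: 1106 + √(16540 + 13*√3) ≈ 1234.7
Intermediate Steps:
c(A) = 25 (c(A) = 5² = 25)
P(g) = 10 + g
v(p) = √(p + p*(25 + p)) (v(p) = √((25 + p)*p + p) = √(p*(25 + p) + p) = √(p + p*(25 + p)))
(-3759 + 4865) + √(v(P(3)) + 16540) = (-3759 + 4865) + √(√((10 + 3)*(26 + (10 + 3))) + 16540) = 1106 + √(√(13*(26 + 13)) + 16540) = 1106 + √(√(13*39) + 16540) = 1106 + √(√507 + 16540) = 1106 + √(13*√3 + 16540) = 1106 + √(16540 + 13*√3)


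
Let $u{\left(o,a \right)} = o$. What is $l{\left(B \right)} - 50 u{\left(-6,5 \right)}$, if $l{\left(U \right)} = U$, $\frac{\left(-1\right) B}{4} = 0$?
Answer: $300$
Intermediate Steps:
$B = 0$ ($B = \left(-4\right) 0 = 0$)
$l{\left(B \right)} - 50 u{\left(-6,5 \right)} = 0 - -300 = 0 + 300 = 300$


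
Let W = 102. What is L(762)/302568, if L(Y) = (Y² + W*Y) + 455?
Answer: 658823/302568 ≈ 2.1774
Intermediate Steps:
L(Y) = 455 + Y² + 102*Y (L(Y) = (Y² + 102*Y) + 455 = 455 + Y² + 102*Y)
L(762)/302568 = (455 + 762² + 102*762)/302568 = (455 + 580644 + 77724)*(1/302568) = 658823*(1/302568) = 658823/302568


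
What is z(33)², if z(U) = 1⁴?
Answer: 1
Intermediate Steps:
z(U) = 1
z(33)² = 1² = 1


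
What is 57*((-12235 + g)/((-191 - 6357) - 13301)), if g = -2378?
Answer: 832941/19849 ≈ 41.964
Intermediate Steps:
57*((-12235 + g)/((-191 - 6357) - 13301)) = 57*((-12235 - 2378)/((-191 - 6357) - 13301)) = 57*(-14613/(-6548 - 13301)) = 57*(-14613/(-19849)) = 57*(-14613*(-1/19849)) = 57*(14613/19849) = 832941/19849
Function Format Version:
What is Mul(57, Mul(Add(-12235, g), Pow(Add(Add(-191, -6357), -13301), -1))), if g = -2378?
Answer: Rational(832941, 19849) ≈ 41.964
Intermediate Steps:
Mul(57, Mul(Add(-12235, g), Pow(Add(Add(-191, -6357), -13301), -1))) = Mul(57, Mul(Add(-12235, -2378), Pow(Add(Add(-191, -6357), -13301), -1))) = Mul(57, Mul(-14613, Pow(Add(-6548, -13301), -1))) = Mul(57, Mul(-14613, Pow(-19849, -1))) = Mul(57, Mul(-14613, Rational(-1, 19849))) = Mul(57, Rational(14613, 19849)) = Rational(832941, 19849)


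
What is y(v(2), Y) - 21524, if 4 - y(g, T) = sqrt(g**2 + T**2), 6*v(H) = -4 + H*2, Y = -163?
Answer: -21683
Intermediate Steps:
v(H) = -2/3 + H/3 (v(H) = (-4 + H*2)/6 = (-4 + 2*H)/6 = -2/3 + H/3)
y(g, T) = 4 - sqrt(T**2 + g**2) (y(g, T) = 4 - sqrt(g**2 + T**2) = 4 - sqrt(T**2 + g**2))
y(v(2), Y) - 21524 = (4 - sqrt((-163)**2 + (-2/3 + (1/3)*2)**2)) - 21524 = (4 - sqrt(26569 + (-2/3 + 2/3)**2)) - 21524 = (4 - sqrt(26569 + 0**2)) - 21524 = (4 - sqrt(26569 + 0)) - 21524 = (4 - sqrt(26569)) - 21524 = (4 - 1*163) - 21524 = (4 - 163) - 21524 = -159 - 21524 = -21683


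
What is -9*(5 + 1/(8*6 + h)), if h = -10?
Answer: -1719/38 ≈ -45.237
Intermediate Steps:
-9*(5 + 1/(8*6 + h)) = -9*(5 + 1/(8*6 - 10)) = -9*(5 + 1/(48 - 10)) = -9*(5 + 1/38) = -9*191/38 = -1719/38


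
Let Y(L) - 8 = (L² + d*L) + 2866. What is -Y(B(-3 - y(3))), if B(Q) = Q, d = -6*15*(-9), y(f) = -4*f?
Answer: -10245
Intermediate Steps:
d = 810 (d = -90*(-9) = 810)
Y(L) = 2874 + L² + 810*L (Y(L) = 8 + ((L² + 810*L) + 2866) = 8 + (2866 + L² + 810*L) = 2874 + L² + 810*L)
-Y(B(-3 - y(3))) = -(2874 + (-3 - (-4)*3)² + 810*(-3 - (-4)*3)) = -(2874 + (-3 - 1*(-12))² + 810*(-3 - 1*(-12))) = -(2874 + (-3 + 12)² + 810*(-3 + 12)) = -(2874 + 9² + 810*9) = -(2874 + 81 + 7290) = -1*10245 = -10245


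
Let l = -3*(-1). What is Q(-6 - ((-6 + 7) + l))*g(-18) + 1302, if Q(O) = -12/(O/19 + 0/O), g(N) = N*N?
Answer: 43446/5 ≈ 8689.2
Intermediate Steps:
l = 3
g(N) = N²
Q(O) = -228/O (Q(O) = -12/(O*(1/19) + 0) = -12/(O/19 + 0) = -12*19/O = -228/O)
Q(-6 - ((-6 + 7) + l))*g(-18) + 1302 = -228/(-6 - ((-6 + 7) + 3))*(-18)² + 1302 = -228/(-6 - (1 + 3))*324 + 1302 = -228/(-6 - 1*4)*324 + 1302 = -228/(-6 - 4)*324 + 1302 = -228/(-10)*324 + 1302 = -228*(-⅒)*324 + 1302 = (114/5)*324 + 1302 = 36936/5 + 1302 = 43446/5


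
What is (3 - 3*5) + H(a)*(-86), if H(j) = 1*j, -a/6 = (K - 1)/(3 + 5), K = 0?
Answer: -153/2 ≈ -76.500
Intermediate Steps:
a = 3/4 (a = -6*(0 - 1)/(3 + 5) = -(-6)/8 = -6*(-1/8) = 3/4 ≈ 0.75000)
H(j) = j
(3 - 3*5) + H(a)*(-86) = (3 - 3*5) + (3/4)*(-86) = (3 - 15) - 129/2 = -12 - 129/2 = -153/2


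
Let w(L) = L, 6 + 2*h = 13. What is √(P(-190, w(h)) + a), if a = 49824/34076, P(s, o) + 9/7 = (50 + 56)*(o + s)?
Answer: 4*I*√89668123097/8519 ≈ 140.6*I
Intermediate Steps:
h = 7/2 (h = -3 + (½)*13 = -3 + 13/2 = 7/2 ≈ 3.5000)
P(s, o) = -9/7 + 106*o + 106*s (P(s, o) = -9/7 + (50 + 56)*(o + s) = -9/7 + 106*(o + s) = -9/7 + (106*o + 106*s) = -9/7 + 106*o + 106*s)
a = 12456/8519 (a = 49824*(1/34076) = 12456/8519 ≈ 1.4621)
√(P(-190, w(h)) + a) = √((-9/7 + 106*(7/2) + 106*(-190)) + 12456/8519) = √((-9/7 + 371 - 20140) + 12456/8519) = √(-138392/7 + 12456/8519) = √(-168410608/8519) = 4*I*√89668123097/8519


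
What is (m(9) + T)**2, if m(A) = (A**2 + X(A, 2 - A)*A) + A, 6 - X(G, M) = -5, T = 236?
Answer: 180625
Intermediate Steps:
X(G, M) = 11 (X(G, M) = 6 - 1*(-5) = 6 + 5 = 11)
m(A) = A**2 + 12*A (m(A) = (A**2 + 11*A) + A = A**2 + 12*A)
(m(9) + T)**2 = (9*(12 + 9) + 236)**2 = (9*21 + 236)**2 = (189 + 236)**2 = 425**2 = 180625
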